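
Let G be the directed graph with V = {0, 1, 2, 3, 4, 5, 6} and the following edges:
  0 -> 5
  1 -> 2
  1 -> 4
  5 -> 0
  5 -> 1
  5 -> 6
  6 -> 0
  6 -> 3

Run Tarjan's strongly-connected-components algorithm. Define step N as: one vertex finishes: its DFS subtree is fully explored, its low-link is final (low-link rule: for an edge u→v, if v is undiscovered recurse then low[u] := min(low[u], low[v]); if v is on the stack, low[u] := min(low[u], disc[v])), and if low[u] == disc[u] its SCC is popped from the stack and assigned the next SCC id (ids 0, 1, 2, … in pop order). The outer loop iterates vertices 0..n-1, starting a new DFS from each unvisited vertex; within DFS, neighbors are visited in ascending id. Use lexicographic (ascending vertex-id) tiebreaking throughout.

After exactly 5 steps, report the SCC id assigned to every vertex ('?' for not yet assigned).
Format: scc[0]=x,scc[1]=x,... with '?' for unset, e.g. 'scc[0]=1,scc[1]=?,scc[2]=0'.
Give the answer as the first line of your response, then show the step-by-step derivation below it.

scc[0]=?,scc[1]=2,scc[2]=0,scc[3]=3,scc[4]=1,scc[5]=?,scc[6]=?

step 1: low=(low[0]=0,low[1]=2,low[2]=3,low[3]=?,low[4]=?,low[5]=0,low[6]=?); scc=(scc[0]=?,scc[1]=?,scc[2]=0,scc[3]=?,scc[4]=?,scc[5]=?,scc[6]=?)
step 2: low=(low[0]=0,low[1]=2,low[2]=3,low[3]=?,low[4]=4,low[5]=0,low[6]=?); scc=(scc[0]=?,scc[1]=?,scc[2]=0,scc[3]=?,scc[4]=1,scc[5]=?,scc[6]=?)
step 3: low=(low[0]=0,low[1]=2,low[2]=3,low[3]=?,low[4]=4,low[5]=0,low[6]=?); scc=(scc[0]=?,scc[1]=2,scc[2]=0,scc[3]=?,scc[4]=1,scc[5]=?,scc[6]=?)
step 4: low=(low[0]=0,low[1]=2,low[2]=3,low[3]=6,low[4]=4,low[5]=0,low[6]=0); scc=(scc[0]=?,scc[1]=2,scc[2]=0,scc[3]=3,scc[4]=1,scc[5]=?,scc[6]=?)
step 5: low=(low[0]=0,low[1]=2,low[2]=3,low[3]=6,low[4]=4,low[5]=0,low[6]=0); scc=(scc[0]=?,scc[1]=2,scc[2]=0,scc[3]=3,scc[4]=1,scc[5]=?,scc[6]=?)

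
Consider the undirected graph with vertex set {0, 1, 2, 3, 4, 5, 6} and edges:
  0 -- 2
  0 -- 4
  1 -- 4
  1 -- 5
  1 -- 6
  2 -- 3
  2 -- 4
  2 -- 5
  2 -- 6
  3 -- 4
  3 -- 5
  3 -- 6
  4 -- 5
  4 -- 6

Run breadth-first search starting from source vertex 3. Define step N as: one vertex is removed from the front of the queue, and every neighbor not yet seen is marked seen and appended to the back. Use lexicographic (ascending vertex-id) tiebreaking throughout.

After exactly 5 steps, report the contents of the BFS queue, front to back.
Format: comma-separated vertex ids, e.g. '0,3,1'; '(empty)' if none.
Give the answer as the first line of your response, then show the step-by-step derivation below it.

0,1

step 1: dequeue 3; queue=[2,4,5,6]; order=3
step 2: dequeue 2; queue=[4,5,6,0]; order=3,2
step 3: dequeue 4; queue=[5,6,0,1]; order=3,2,4
step 4: dequeue 5; queue=[6,0,1]; order=3,2,4,5
step 5: dequeue 6; queue=[0,1]; order=3,2,4,5,6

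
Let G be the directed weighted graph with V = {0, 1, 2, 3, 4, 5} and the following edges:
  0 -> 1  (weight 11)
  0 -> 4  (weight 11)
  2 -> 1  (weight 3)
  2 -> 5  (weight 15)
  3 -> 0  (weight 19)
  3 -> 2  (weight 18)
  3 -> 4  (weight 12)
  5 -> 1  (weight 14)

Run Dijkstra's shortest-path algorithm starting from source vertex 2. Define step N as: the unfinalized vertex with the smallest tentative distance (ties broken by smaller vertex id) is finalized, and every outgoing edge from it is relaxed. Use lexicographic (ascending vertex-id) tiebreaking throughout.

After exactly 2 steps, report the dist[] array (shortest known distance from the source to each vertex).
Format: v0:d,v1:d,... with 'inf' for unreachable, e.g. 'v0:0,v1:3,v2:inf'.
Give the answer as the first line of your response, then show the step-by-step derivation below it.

v0:inf,v1:3,v2:0,v3:inf,v4:inf,v5:15

step 1: dist = v0:inf,v1:3,v2:0,v3:inf,v4:inf,v5:15
step 2: dist = v0:inf,v1:3,v2:0,v3:inf,v4:inf,v5:15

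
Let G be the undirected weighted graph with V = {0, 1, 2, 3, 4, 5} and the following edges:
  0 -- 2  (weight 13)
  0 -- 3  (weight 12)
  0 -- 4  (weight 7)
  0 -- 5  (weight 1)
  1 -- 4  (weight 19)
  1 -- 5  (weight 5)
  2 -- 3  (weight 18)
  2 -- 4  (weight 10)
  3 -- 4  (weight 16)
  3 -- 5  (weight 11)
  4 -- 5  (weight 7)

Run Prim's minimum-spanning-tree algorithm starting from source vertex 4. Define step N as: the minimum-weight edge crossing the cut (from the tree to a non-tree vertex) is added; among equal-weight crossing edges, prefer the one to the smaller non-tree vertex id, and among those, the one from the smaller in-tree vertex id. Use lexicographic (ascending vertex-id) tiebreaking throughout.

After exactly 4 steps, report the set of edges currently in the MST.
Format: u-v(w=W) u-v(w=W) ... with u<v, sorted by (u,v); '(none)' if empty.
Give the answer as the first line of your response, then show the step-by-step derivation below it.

0-4(w=7) 0-5(w=1) 1-5(w=5) 2-4(w=10)

step 1: add edge 0-4 (w=7); MST = {0-4(w=7)}
step 2: add edge 0-5 (w=1); MST = {0-4(w=7) 0-5(w=1)}
step 3: add edge 1-5 (w=5); MST = {0-4(w=7) 0-5(w=1) 1-5(w=5)}
step 4: add edge 2-4 (w=10); MST = {0-4(w=7) 0-5(w=1) 1-5(w=5) 2-4(w=10)}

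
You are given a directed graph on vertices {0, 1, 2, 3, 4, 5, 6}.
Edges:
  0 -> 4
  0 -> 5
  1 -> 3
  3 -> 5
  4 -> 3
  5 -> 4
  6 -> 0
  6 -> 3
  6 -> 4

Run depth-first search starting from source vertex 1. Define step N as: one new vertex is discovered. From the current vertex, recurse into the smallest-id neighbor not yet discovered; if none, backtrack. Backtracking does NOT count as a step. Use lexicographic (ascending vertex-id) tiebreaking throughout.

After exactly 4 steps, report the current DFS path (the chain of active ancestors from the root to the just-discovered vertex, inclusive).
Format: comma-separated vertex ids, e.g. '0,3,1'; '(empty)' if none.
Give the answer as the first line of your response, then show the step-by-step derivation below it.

1,3,5,4

step 1: discover 1; path=1; order=1
step 2: discover 3; path=1>3; order=1,3
step 3: discover 5; path=1>3>5; order=1,3,5
step 4: discover 4; path=1>3>5>4; order=1,3,5,4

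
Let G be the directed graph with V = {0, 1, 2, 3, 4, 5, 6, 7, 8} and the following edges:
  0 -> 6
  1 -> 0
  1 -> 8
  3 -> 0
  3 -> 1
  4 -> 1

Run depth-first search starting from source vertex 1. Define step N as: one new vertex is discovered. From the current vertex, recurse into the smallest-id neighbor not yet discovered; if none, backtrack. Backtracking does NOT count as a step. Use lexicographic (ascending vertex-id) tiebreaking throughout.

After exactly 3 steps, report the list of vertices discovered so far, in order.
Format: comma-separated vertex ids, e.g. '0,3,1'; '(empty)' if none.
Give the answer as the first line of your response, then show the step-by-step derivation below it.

1,0,6

step 1: discover 1; path=1; order=1
step 2: discover 0; path=1>0; order=1,0
step 3: discover 6; path=1>0>6; order=1,0,6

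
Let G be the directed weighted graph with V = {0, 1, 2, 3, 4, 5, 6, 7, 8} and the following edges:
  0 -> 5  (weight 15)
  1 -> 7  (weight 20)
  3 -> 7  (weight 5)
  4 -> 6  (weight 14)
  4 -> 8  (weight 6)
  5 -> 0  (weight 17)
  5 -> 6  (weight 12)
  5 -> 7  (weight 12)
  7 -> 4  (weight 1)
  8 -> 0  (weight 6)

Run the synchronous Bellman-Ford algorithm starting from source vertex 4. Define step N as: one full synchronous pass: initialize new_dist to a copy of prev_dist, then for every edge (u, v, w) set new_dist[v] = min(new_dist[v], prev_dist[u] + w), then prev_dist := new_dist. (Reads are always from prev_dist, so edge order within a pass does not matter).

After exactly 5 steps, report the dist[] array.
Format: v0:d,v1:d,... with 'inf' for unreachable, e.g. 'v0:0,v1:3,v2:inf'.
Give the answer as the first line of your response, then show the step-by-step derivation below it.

v0:12,v1:inf,v2:inf,v3:inf,v4:0,v5:27,v6:14,v7:39,v8:6

step 1: dist = v0:inf,v1:inf,v2:inf,v3:inf,v4:0,v5:inf,v6:14,v7:inf,v8:6
step 2: dist = v0:12,v1:inf,v2:inf,v3:inf,v4:0,v5:inf,v6:14,v7:inf,v8:6
step 3: dist = v0:12,v1:inf,v2:inf,v3:inf,v4:0,v5:27,v6:14,v7:inf,v8:6
step 4: dist = v0:12,v1:inf,v2:inf,v3:inf,v4:0,v5:27,v6:14,v7:39,v8:6
step 5: dist = v0:12,v1:inf,v2:inf,v3:inf,v4:0,v5:27,v6:14,v7:39,v8:6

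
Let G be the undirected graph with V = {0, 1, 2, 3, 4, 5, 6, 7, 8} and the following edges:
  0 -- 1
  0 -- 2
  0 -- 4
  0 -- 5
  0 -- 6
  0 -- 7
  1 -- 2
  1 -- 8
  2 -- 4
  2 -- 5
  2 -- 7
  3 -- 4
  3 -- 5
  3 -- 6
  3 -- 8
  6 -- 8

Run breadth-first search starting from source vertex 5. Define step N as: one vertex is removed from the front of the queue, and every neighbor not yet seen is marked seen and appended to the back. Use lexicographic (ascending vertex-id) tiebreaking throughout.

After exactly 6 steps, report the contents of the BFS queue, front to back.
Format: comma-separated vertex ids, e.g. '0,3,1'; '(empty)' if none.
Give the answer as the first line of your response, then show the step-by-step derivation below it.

6,7,8

step 1: dequeue 5; queue=[0,2,3]; order=5
step 2: dequeue 0; queue=[2,3,1,4,6,7]; order=5,0
step 3: dequeue 2; queue=[3,1,4,6,7]; order=5,0,2
step 4: dequeue 3; queue=[1,4,6,7,8]; order=5,0,2,3
step 5: dequeue 1; queue=[4,6,7,8]; order=5,0,2,3,1
step 6: dequeue 4; queue=[6,7,8]; order=5,0,2,3,1,4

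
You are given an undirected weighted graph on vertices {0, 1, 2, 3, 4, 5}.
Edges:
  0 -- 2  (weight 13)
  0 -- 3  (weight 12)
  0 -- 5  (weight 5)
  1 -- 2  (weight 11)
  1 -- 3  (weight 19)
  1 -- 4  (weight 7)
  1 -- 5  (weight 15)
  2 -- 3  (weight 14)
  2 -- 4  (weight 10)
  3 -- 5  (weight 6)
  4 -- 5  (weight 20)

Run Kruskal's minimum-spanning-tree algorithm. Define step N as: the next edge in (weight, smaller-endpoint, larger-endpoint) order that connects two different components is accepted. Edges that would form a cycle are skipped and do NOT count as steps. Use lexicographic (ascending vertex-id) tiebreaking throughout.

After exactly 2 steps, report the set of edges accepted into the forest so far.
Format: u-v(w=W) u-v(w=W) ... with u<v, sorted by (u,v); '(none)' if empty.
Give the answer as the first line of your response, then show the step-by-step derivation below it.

0-5(w=5) 3-5(w=6)

step 1: add edge 0-5 (w=5); MST = {0-5(w=5)}
step 2: add edge 3-5 (w=6); MST = {0-5(w=5) 3-5(w=6)}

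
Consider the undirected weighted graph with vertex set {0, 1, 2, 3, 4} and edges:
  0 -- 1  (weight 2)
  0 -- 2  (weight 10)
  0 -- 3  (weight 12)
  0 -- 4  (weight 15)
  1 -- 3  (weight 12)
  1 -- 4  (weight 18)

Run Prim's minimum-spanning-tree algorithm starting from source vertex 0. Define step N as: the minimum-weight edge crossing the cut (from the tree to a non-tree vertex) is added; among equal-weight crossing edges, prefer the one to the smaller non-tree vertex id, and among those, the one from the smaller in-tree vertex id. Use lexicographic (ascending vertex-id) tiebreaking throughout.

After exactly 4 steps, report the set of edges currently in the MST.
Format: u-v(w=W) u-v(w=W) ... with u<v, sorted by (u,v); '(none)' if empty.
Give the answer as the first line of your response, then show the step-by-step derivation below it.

0-1(w=2) 0-2(w=10) 0-3(w=12) 0-4(w=15)

step 1: add edge 0-1 (w=2); MST = {0-1(w=2)}
step 2: add edge 0-2 (w=10); MST = {0-1(w=2) 0-2(w=10)}
step 3: add edge 0-3 (w=12); MST = {0-1(w=2) 0-2(w=10) 0-3(w=12)}
step 4: add edge 0-4 (w=15); MST = {0-1(w=2) 0-2(w=10) 0-3(w=12) 0-4(w=15)}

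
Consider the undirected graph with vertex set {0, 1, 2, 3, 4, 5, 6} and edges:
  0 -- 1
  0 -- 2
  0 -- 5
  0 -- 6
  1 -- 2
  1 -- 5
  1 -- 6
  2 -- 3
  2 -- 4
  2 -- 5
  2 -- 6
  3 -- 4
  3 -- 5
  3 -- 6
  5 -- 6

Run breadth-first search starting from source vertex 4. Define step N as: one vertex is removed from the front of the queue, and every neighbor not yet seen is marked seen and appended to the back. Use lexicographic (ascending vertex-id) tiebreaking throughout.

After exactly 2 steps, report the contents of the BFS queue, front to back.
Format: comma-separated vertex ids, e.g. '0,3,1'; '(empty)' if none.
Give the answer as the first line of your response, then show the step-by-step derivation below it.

3,0,1,5,6

step 1: dequeue 4; queue=[2,3]; order=4
step 2: dequeue 2; queue=[3,0,1,5,6]; order=4,2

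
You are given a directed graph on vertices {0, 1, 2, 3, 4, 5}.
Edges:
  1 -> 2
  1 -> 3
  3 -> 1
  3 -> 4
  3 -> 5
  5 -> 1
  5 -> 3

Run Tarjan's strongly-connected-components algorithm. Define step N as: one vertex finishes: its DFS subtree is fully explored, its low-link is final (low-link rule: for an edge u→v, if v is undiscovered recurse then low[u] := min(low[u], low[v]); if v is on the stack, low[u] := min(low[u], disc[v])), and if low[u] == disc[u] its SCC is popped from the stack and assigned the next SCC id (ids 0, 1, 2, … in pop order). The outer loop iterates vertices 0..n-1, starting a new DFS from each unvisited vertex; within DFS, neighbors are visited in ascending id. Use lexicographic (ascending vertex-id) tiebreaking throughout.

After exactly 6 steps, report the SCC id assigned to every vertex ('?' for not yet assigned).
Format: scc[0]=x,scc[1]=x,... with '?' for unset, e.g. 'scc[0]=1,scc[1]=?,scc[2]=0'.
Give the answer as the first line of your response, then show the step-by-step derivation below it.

scc[0]=0,scc[1]=3,scc[2]=1,scc[3]=3,scc[4]=2,scc[5]=3

step 1: low=(low[0]=0,low[1]=?,low[2]=?,low[3]=?,low[4]=?,low[5]=?); scc=(scc[0]=0,scc[1]=?,scc[2]=?,scc[3]=?,scc[4]=?,scc[5]=?)
step 2: low=(low[0]=0,low[1]=1,low[2]=2,low[3]=?,low[4]=?,low[5]=?); scc=(scc[0]=0,scc[1]=?,scc[2]=1,scc[3]=?,scc[4]=?,scc[5]=?)
step 3: low=(low[0]=0,low[1]=1,low[2]=2,low[3]=1,low[4]=4,low[5]=?); scc=(scc[0]=0,scc[1]=?,scc[2]=1,scc[3]=?,scc[4]=2,scc[5]=?)
step 4: low=(low[0]=0,low[1]=1,low[2]=2,low[3]=1,low[4]=4,low[5]=1); scc=(scc[0]=0,scc[1]=?,scc[2]=1,scc[3]=?,scc[4]=2,scc[5]=?)
step 5: low=(low[0]=0,low[1]=1,low[2]=2,low[3]=1,low[4]=4,low[5]=1); scc=(scc[0]=0,scc[1]=?,scc[2]=1,scc[3]=?,scc[4]=2,scc[5]=?)
step 6: low=(low[0]=0,low[1]=1,low[2]=2,low[3]=1,low[4]=4,low[5]=1); scc=(scc[0]=0,scc[1]=3,scc[2]=1,scc[3]=3,scc[4]=2,scc[5]=3)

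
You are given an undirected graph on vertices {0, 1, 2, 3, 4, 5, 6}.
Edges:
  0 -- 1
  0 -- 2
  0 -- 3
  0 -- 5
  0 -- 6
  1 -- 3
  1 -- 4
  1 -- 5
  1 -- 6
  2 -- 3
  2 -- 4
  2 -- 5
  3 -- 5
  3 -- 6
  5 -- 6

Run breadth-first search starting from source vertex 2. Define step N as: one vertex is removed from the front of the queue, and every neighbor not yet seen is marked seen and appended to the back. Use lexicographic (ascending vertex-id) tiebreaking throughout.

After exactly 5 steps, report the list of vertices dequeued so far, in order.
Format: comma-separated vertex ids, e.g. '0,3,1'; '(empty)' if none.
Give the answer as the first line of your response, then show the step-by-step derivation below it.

2,0,3,4,5

step 1: dequeue 2; queue=[0,3,4,5]; order=2
step 2: dequeue 0; queue=[3,4,5,1,6]; order=2,0
step 3: dequeue 3; queue=[4,5,1,6]; order=2,0,3
step 4: dequeue 4; queue=[5,1,6]; order=2,0,3,4
step 5: dequeue 5; queue=[1,6]; order=2,0,3,4,5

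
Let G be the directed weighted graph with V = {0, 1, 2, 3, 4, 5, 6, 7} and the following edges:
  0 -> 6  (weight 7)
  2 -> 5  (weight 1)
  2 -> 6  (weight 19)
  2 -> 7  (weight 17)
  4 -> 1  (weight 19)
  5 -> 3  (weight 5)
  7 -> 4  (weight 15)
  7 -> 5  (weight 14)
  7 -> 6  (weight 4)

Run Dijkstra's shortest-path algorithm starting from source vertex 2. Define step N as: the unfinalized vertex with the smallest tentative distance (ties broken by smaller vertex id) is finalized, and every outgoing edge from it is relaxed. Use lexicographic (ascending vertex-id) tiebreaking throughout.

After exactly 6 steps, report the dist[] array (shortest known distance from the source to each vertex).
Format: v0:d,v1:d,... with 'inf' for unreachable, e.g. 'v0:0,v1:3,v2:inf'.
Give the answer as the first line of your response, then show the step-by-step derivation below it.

v0:inf,v1:51,v2:0,v3:6,v4:32,v5:1,v6:19,v7:17

step 1: dist = v0:inf,v1:inf,v2:0,v3:inf,v4:inf,v5:1,v6:19,v7:17
step 2: dist = v0:inf,v1:inf,v2:0,v3:6,v4:inf,v5:1,v6:19,v7:17
step 3: dist = v0:inf,v1:inf,v2:0,v3:6,v4:inf,v5:1,v6:19,v7:17
step 4: dist = v0:inf,v1:inf,v2:0,v3:6,v4:32,v5:1,v6:19,v7:17
step 5: dist = v0:inf,v1:inf,v2:0,v3:6,v4:32,v5:1,v6:19,v7:17
step 6: dist = v0:inf,v1:51,v2:0,v3:6,v4:32,v5:1,v6:19,v7:17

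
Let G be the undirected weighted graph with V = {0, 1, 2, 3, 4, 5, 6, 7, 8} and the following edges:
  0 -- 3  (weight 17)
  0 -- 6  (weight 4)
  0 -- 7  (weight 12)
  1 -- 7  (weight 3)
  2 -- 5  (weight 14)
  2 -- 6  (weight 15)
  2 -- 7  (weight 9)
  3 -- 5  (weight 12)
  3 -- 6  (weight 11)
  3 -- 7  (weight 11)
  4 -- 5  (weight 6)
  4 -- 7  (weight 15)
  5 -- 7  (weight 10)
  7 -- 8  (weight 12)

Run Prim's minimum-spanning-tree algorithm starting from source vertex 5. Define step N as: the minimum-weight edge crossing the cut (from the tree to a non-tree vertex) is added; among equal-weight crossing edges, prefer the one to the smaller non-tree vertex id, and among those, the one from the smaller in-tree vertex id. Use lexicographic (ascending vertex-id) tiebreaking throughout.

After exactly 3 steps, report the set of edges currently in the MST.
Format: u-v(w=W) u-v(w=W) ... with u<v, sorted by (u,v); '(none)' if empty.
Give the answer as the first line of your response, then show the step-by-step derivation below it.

1-7(w=3) 4-5(w=6) 5-7(w=10)

step 1: add edge 4-5 (w=6); MST = {4-5(w=6)}
step 2: add edge 5-7 (w=10); MST = {4-5(w=6) 5-7(w=10)}
step 3: add edge 1-7 (w=3); MST = {1-7(w=3) 4-5(w=6) 5-7(w=10)}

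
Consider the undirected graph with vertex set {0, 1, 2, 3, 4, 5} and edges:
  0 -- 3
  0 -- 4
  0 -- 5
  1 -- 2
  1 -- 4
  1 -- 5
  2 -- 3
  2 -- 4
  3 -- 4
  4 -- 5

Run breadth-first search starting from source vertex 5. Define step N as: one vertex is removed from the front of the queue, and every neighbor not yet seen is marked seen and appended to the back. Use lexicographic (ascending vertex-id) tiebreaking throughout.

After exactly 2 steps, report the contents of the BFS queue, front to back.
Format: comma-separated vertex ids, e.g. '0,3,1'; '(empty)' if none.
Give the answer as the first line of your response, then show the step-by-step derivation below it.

1,4,3

step 1: dequeue 5; queue=[0,1,4]; order=5
step 2: dequeue 0; queue=[1,4,3]; order=5,0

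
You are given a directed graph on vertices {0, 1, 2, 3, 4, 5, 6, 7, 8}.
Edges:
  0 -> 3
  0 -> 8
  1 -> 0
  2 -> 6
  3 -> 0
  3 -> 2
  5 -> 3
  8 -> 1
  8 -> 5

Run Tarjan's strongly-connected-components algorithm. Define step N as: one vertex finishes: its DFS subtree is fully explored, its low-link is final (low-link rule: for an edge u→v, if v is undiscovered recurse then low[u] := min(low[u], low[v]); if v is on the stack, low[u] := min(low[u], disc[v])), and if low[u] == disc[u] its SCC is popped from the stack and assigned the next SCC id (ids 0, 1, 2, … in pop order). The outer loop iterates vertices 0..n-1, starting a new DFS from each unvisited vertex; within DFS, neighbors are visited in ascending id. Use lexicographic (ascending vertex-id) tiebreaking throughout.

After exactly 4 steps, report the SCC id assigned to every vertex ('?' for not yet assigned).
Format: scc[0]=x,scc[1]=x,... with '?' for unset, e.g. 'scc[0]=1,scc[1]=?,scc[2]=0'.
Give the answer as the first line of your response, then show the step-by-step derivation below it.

scc[0]=?,scc[1]=?,scc[2]=1,scc[3]=?,scc[4]=?,scc[5]=?,scc[6]=0,scc[7]=?,scc[8]=?

step 1: low=(low[0]=0,low[1]=?,low[2]=2,low[3]=0,low[4]=?,low[5]=?,low[6]=3,low[7]=?,low[8]=?); scc=(scc[0]=?,scc[1]=?,scc[2]=?,scc[3]=?,scc[4]=?,scc[5]=?,scc[6]=0,scc[7]=?,scc[8]=?)
step 2: low=(low[0]=0,low[1]=?,low[2]=2,low[3]=0,low[4]=?,low[5]=?,low[6]=3,low[7]=?,low[8]=?); scc=(scc[0]=?,scc[1]=?,scc[2]=1,scc[3]=?,scc[4]=?,scc[5]=?,scc[6]=0,scc[7]=?,scc[8]=?)
step 3: low=(low[0]=0,low[1]=?,low[2]=2,low[3]=0,low[4]=?,low[5]=?,low[6]=3,low[7]=?,low[8]=?); scc=(scc[0]=?,scc[1]=?,scc[2]=1,scc[3]=?,scc[4]=?,scc[5]=?,scc[6]=0,scc[7]=?,scc[8]=?)
step 4: low=(low[0]=0,low[1]=0,low[2]=2,low[3]=0,low[4]=?,low[5]=?,low[6]=3,low[7]=?,low[8]=4); scc=(scc[0]=?,scc[1]=?,scc[2]=1,scc[3]=?,scc[4]=?,scc[5]=?,scc[6]=0,scc[7]=?,scc[8]=?)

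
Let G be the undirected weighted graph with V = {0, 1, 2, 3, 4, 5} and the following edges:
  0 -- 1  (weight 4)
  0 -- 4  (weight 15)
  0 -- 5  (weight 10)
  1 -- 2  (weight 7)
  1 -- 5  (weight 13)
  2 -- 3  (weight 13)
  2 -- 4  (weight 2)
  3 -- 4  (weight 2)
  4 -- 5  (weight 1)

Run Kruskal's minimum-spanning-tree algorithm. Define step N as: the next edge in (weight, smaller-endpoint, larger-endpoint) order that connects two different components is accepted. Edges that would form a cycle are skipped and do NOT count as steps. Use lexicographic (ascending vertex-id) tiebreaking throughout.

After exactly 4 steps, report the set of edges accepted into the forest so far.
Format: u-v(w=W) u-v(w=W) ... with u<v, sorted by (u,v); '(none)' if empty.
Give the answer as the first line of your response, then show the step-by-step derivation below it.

0-1(w=4) 2-4(w=2) 3-4(w=2) 4-5(w=1)

step 1: add edge 4-5 (w=1); MST = {4-5(w=1)}
step 2: add edge 2-4 (w=2); MST = {2-4(w=2) 4-5(w=1)}
step 3: add edge 3-4 (w=2); MST = {2-4(w=2) 3-4(w=2) 4-5(w=1)}
step 4: add edge 0-1 (w=4); MST = {0-1(w=4) 2-4(w=2) 3-4(w=2) 4-5(w=1)}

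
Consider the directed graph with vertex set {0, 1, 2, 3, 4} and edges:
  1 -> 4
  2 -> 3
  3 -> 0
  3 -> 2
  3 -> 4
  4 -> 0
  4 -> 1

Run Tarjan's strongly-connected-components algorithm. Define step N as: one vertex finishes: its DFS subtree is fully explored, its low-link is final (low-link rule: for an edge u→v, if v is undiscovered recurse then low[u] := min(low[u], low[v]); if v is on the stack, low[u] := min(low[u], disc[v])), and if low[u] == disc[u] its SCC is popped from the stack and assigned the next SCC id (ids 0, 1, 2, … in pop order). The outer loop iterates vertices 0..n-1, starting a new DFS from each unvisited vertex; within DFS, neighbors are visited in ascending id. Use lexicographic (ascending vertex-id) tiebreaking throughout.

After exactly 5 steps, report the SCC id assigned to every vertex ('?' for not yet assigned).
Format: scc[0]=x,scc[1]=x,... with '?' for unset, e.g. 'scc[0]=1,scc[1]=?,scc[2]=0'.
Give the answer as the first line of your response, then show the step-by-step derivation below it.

scc[0]=0,scc[1]=1,scc[2]=2,scc[3]=2,scc[4]=1

step 1: low=(low[0]=0,low[1]=?,low[2]=?,low[3]=?,low[4]=?); scc=(scc[0]=0,scc[1]=?,scc[2]=?,scc[3]=?,scc[4]=?)
step 2: low=(low[0]=0,low[1]=1,low[2]=?,low[3]=?,low[4]=1); scc=(scc[0]=0,scc[1]=?,scc[2]=?,scc[3]=?,scc[4]=?)
step 3: low=(low[0]=0,low[1]=1,low[2]=?,low[3]=?,low[4]=1); scc=(scc[0]=0,scc[1]=1,scc[2]=?,scc[3]=?,scc[4]=1)
step 4: low=(low[0]=0,low[1]=1,low[2]=3,low[3]=3,low[4]=1); scc=(scc[0]=0,scc[1]=1,scc[2]=?,scc[3]=?,scc[4]=1)
step 5: low=(low[0]=0,low[1]=1,low[2]=3,low[3]=3,low[4]=1); scc=(scc[0]=0,scc[1]=1,scc[2]=2,scc[3]=2,scc[4]=1)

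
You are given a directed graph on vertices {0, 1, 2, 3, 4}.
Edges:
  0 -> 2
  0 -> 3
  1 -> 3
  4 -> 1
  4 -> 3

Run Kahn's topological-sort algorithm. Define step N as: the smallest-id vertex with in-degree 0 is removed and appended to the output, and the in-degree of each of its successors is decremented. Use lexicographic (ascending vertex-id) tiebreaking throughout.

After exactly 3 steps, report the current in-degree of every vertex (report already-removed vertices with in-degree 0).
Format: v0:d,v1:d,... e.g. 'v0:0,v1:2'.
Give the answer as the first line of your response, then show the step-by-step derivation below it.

v0:0,v1:0,v2:0,v3:1,v4:0

step 1: output 0; order=[0]; indeg=(0,1,0,2,0)
step 2: output 2; order=[0,2]; indeg=(0,1,0,2,0)
step 3: output 4; order=[0,2,4]; indeg=(0,0,0,1,0)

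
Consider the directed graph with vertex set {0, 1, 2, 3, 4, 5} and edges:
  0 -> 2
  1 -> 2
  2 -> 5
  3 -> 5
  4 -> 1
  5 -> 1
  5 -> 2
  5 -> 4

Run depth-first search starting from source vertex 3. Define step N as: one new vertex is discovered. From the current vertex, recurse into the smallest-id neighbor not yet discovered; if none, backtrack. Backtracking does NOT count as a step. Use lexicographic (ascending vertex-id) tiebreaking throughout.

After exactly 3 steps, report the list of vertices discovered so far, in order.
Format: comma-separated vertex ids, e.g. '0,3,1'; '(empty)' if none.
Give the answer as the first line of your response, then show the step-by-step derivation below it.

3,5,1

step 1: discover 3; path=3; order=3
step 2: discover 5; path=3>5; order=3,5
step 3: discover 1; path=3>5>1; order=3,5,1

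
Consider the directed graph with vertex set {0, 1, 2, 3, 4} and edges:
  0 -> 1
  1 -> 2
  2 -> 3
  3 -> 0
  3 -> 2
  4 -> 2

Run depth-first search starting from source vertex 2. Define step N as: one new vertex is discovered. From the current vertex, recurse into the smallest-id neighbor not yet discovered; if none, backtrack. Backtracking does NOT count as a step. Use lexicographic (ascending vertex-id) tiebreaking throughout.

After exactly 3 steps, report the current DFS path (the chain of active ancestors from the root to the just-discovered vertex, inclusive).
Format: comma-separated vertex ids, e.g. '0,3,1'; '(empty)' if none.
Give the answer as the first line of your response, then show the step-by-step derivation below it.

2,3,0

step 1: discover 2; path=2; order=2
step 2: discover 3; path=2>3; order=2,3
step 3: discover 0; path=2>3>0; order=2,3,0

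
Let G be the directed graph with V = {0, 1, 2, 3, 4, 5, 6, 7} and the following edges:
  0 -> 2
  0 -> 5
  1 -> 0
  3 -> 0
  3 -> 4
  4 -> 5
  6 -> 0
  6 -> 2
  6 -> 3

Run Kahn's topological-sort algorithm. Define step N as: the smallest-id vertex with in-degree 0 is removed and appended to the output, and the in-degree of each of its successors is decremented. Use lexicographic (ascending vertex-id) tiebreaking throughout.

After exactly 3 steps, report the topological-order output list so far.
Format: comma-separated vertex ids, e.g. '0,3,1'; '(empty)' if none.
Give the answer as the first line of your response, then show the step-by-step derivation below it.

1,6,3

step 1: output 1; order=[1]; indeg=(2,0,2,1,1,2,0,0)
step 2: output 6; order=[1,6]; indeg=(1,0,1,0,1,2,0,0)
step 3: output 3; order=[1,6,3]; indeg=(0,0,1,0,0,2,0,0)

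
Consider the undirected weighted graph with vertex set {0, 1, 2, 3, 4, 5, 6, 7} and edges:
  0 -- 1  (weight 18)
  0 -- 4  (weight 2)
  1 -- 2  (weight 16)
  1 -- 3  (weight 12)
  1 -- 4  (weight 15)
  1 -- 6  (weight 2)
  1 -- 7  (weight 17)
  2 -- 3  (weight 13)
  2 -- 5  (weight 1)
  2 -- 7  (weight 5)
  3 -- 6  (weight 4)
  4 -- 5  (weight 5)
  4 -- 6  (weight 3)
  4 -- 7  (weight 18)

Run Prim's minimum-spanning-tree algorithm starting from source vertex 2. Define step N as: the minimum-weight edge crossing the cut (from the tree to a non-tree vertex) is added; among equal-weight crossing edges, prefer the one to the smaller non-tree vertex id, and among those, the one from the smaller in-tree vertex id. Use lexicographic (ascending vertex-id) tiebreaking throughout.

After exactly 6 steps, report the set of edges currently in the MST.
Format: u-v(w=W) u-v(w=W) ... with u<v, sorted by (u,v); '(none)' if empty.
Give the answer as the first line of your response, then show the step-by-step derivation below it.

0-4(w=2) 1-6(w=2) 2-5(w=1) 3-6(w=4) 4-5(w=5) 4-6(w=3)

step 1: add edge 2-5 (w=1); MST = {2-5(w=1)}
step 2: add edge 4-5 (w=5); MST = {2-5(w=1) 4-5(w=5)}
step 3: add edge 0-4 (w=2); MST = {0-4(w=2) 2-5(w=1) 4-5(w=5)}
step 4: add edge 4-6 (w=3); MST = {0-4(w=2) 2-5(w=1) 4-5(w=5) 4-6(w=3)}
step 5: add edge 1-6 (w=2); MST = {0-4(w=2) 1-6(w=2) 2-5(w=1) 4-5(w=5) 4-6(w=3)}
step 6: add edge 3-6 (w=4); MST = {0-4(w=2) 1-6(w=2) 2-5(w=1) 3-6(w=4) 4-5(w=5) 4-6(w=3)}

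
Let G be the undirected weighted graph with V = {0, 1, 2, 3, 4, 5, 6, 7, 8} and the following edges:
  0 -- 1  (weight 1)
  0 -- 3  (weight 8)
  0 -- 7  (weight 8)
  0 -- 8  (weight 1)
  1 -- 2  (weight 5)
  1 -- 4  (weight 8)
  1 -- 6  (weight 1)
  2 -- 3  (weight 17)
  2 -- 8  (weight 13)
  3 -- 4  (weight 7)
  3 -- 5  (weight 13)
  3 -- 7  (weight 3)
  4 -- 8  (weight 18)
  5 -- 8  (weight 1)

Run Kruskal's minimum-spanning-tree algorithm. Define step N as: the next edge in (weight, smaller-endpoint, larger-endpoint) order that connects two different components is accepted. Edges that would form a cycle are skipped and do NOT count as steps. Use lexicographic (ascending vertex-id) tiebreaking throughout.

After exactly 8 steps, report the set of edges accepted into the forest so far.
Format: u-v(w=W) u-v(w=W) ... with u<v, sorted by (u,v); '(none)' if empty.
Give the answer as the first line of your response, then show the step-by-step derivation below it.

0-1(w=1) 0-3(w=8) 0-8(w=1) 1-2(w=5) 1-6(w=1) 3-4(w=7) 3-7(w=3) 5-8(w=1)

step 1: add edge 0-1 (w=1); MST = {0-1(w=1)}
step 2: add edge 0-8 (w=1); MST = {0-1(w=1) 0-8(w=1)}
step 3: add edge 1-6 (w=1); MST = {0-1(w=1) 0-8(w=1) 1-6(w=1)}
step 4: add edge 5-8 (w=1); MST = {0-1(w=1) 0-8(w=1) 1-6(w=1) 5-8(w=1)}
step 5: add edge 3-7 (w=3); MST = {0-1(w=1) 0-8(w=1) 1-6(w=1) 3-7(w=3) 5-8(w=1)}
step 6: add edge 1-2 (w=5); MST = {0-1(w=1) 0-8(w=1) 1-2(w=5) 1-6(w=1) 3-7(w=3) 5-8(w=1)}
step 7: add edge 3-4 (w=7); MST = {0-1(w=1) 0-8(w=1) 1-2(w=5) 1-6(w=1) 3-4(w=7) 3-7(w=3) 5-8(w=1)}
step 8: add edge 0-3 (w=8); MST = {0-1(w=1) 0-3(w=8) 0-8(w=1) 1-2(w=5) 1-6(w=1) 3-4(w=7) 3-7(w=3) 5-8(w=1)}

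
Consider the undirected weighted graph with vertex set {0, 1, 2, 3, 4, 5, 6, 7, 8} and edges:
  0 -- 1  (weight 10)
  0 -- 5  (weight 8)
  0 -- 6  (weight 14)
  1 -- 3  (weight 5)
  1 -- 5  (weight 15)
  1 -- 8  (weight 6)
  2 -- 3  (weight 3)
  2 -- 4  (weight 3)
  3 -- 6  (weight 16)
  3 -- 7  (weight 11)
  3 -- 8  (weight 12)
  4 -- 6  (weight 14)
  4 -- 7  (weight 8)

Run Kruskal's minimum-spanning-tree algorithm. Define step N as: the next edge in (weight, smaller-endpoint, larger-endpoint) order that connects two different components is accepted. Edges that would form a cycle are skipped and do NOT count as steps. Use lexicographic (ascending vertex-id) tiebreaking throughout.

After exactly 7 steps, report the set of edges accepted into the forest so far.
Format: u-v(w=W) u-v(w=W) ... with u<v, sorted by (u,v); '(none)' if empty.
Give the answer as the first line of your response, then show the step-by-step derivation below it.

0-1(w=10) 0-5(w=8) 1-3(w=5) 1-8(w=6) 2-3(w=3) 2-4(w=3) 4-7(w=8)

step 1: add edge 2-3 (w=3); MST = {2-3(w=3)}
step 2: add edge 2-4 (w=3); MST = {2-3(w=3) 2-4(w=3)}
step 3: add edge 1-3 (w=5); MST = {1-3(w=5) 2-3(w=3) 2-4(w=3)}
step 4: add edge 1-8 (w=6); MST = {1-3(w=5) 1-8(w=6) 2-3(w=3) 2-4(w=3)}
step 5: add edge 0-5 (w=8); MST = {0-5(w=8) 1-3(w=5) 1-8(w=6) 2-3(w=3) 2-4(w=3)}
step 6: add edge 4-7 (w=8); MST = {0-5(w=8) 1-3(w=5) 1-8(w=6) 2-3(w=3) 2-4(w=3) 4-7(w=8)}
step 7: add edge 0-1 (w=10); MST = {0-1(w=10) 0-5(w=8) 1-3(w=5) 1-8(w=6) 2-3(w=3) 2-4(w=3) 4-7(w=8)}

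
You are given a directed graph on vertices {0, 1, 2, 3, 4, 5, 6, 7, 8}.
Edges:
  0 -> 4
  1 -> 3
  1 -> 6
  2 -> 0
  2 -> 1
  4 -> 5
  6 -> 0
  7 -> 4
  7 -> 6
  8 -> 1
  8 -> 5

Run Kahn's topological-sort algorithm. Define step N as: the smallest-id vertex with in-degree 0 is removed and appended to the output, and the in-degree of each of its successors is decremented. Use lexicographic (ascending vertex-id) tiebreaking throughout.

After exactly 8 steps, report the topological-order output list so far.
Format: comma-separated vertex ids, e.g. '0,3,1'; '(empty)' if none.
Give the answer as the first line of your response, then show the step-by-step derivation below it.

2,7,8,1,3,6,0,4

step 1: output 2; order=[2]; indeg=(1,1,0,1,2,2,2,0,0)
step 2: output 7; order=[2,7]; indeg=(1,1,0,1,1,2,1,0,0)
step 3: output 8; order=[2,7,8]; indeg=(1,0,0,1,1,1,1,0,0)
step 4: output 1; order=[2,7,8,1]; indeg=(1,0,0,0,1,1,0,0,0)
step 5: output 3; order=[2,7,8,1,3]; indeg=(1,0,0,0,1,1,0,0,0)
step 6: output 6; order=[2,7,8,1,3,6]; indeg=(0,0,0,0,1,1,0,0,0)
step 7: output 0; order=[2,7,8,1,3,6,0]; indeg=(0,0,0,0,0,1,0,0,0)
step 8: output 4; order=[2,7,8,1,3,6,0,4]; indeg=(0,0,0,0,0,0,0,0,0)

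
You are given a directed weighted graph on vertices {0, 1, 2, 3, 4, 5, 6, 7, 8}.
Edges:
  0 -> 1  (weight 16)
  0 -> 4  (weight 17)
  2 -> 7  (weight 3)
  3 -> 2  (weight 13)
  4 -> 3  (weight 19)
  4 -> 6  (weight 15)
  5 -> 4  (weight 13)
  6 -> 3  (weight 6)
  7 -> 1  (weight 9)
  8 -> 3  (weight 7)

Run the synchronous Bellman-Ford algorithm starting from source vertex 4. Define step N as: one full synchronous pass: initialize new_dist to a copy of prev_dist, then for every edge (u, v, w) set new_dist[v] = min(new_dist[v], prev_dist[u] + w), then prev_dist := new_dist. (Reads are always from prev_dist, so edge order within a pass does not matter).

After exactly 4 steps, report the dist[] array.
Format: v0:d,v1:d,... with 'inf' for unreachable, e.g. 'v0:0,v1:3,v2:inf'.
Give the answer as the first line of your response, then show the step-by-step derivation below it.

v0:inf,v1:44,v2:32,v3:19,v4:0,v5:inf,v6:15,v7:35,v8:inf

step 1: dist = v0:inf,v1:inf,v2:inf,v3:19,v4:0,v5:inf,v6:15,v7:inf,v8:inf
step 2: dist = v0:inf,v1:inf,v2:32,v3:19,v4:0,v5:inf,v6:15,v7:inf,v8:inf
step 3: dist = v0:inf,v1:inf,v2:32,v3:19,v4:0,v5:inf,v6:15,v7:35,v8:inf
step 4: dist = v0:inf,v1:44,v2:32,v3:19,v4:0,v5:inf,v6:15,v7:35,v8:inf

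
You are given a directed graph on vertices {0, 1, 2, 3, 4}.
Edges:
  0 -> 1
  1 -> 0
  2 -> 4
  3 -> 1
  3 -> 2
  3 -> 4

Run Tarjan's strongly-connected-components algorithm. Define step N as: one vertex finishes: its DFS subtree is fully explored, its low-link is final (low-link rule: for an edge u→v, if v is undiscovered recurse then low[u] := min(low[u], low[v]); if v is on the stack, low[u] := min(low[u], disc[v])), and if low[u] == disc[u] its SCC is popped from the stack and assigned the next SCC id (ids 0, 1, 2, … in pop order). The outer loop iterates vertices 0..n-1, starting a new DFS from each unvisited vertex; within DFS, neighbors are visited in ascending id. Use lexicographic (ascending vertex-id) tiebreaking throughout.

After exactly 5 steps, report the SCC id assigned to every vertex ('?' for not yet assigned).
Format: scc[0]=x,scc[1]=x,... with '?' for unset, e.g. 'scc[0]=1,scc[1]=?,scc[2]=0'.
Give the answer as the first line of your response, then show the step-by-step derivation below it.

scc[0]=0,scc[1]=0,scc[2]=2,scc[3]=3,scc[4]=1

step 1: low=(low[0]=0,low[1]=0,low[2]=?,low[3]=?,low[4]=?); scc=(scc[0]=?,scc[1]=?,scc[2]=?,scc[3]=?,scc[4]=?)
step 2: low=(low[0]=0,low[1]=0,low[2]=?,low[3]=?,low[4]=?); scc=(scc[0]=0,scc[1]=0,scc[2]=?,scc[3]=?,scc[4]=?)
step 3: low=(low[0]=0,low[1]=0,low[2]=2,low[3]=?,low[4]=3); scc=(scc[0]=0,scc[1]=0,scc[2]=?,scc[3]=?,scc[4]=1)
step 4: low=(low[0]=0,low[1]=0,low[2]=2,low[3]=?,low[4]=3); scc=(scc[0]=0,scc[1]=0,scc[2]=2,scc[3]=?,scc[4]=1)
step 5: low=(low[0]=0,low[1]=0,low[2]=2,low[3]=4,low[4]=3); scc=(scc[0]=0,scc[1]=0,scc[2]=2,scc[3]=3,scc[4]=1)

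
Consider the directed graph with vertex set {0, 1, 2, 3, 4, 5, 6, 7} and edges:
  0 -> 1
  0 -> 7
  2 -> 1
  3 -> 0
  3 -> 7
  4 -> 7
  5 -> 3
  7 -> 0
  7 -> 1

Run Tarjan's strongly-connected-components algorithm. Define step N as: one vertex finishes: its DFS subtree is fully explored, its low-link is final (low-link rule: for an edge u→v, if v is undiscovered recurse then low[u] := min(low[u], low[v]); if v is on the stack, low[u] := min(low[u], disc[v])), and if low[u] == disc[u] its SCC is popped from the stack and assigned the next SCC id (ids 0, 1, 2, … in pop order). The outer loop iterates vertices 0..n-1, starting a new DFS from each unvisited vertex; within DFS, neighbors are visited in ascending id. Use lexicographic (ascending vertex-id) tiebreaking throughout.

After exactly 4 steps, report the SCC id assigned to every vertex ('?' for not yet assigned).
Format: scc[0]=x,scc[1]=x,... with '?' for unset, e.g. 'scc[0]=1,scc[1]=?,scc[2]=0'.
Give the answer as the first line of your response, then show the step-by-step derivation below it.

scc[0]=1,scc[1]=0,scc[2]=2,scc[3]=?,scc[4]=?,scc[5]=?,scc[6]=?,scc[7]=1

step 1: low=(low[0]=0,low[1]=1,low[2]=?,low[3]=?,low[4]=?,low[5]=?,low[6]=?,low[7]=?); scc=(scc[0]=?,scc[1]=0,scc[2]=?,scc[3]=?,scc[4]=?,scc[5]=?,scc[6]=?,scc[7]=?)
step 2: low=(low[0]=0,low[1]=1,low[2]=?,low[3]=?,low[4]=?,low[5]=?,low[6]=?,low[7]=0); scc=(scc[0]=?,scc[1]=0,scc[2]=?,scc[3]=?,scc[4]=?,scc[5]=?,scc[6]=?,scc[7]=?)
step 3: low=(low[0]=0,low[1]=1,low[2]=?,low[3]=?,low[4]=?,low[5]=?,low[6]=?,low[7]=0); scc=(scc[0]=1,scc[1]=0,scc[2]=?,scc[3]=?,scc[4]=?,scc[5]=?,scc[6]=?,scc[7]=1)
step 4: low=(low[0]=0,low[1]=1,low[2]=3,low[3]=?,low[4]=?,low[5]=?,low[6]=?,low[7]=0); scc=(scc[0]=1,scc[1]=0,scc[2]=2,scc[3]=?,scc[4]=?,scc[5]=?,scc[6]=?,scc[7]=1)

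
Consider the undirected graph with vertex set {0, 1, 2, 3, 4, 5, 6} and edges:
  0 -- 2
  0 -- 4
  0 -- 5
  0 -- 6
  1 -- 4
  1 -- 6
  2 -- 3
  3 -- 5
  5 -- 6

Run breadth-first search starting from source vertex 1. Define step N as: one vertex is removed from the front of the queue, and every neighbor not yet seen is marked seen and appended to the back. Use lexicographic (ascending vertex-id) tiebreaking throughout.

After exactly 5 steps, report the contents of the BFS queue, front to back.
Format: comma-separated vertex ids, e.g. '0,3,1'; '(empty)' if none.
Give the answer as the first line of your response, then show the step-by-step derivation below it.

2,3

step 1: dequeue 1; queue=[4,6]; order=1
step 2: dequeue 4; queue=[6,0]; order=1,4
step 3: dequeue 6; queue=[0,5]; order=1,4,6
step 4: dequeue 0; queue=[5,2]; order=1,4,6,0
step 5: dequeue 5; queue=[2,3]; order=1,4,6,0,5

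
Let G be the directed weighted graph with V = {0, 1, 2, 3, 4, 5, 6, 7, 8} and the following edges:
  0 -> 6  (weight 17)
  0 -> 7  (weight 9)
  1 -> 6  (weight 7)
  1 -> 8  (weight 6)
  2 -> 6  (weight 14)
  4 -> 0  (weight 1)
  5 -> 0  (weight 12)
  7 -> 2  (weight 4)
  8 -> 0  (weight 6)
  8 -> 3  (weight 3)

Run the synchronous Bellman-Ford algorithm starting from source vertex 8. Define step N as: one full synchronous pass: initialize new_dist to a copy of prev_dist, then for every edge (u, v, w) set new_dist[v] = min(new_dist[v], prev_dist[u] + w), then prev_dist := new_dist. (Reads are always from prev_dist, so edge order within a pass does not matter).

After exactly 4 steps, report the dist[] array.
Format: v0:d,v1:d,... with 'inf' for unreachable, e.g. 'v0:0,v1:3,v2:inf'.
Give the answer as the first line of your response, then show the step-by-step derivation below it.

v0:6,v1:inf,v2:19,v3:3,v4:inf,v5:inf,v6:23,v7:15,v8:0

step 1: dist = v0:6,v1:inf,v2:inf,v3:3,v4:inf,v5:inf,v6:inf,v7:inf,v8:0
step 2: dist = v0:6,v1:inf,v2:inf,v3:3,v4:inf,v5:inf,v6:23,v7:15,v8:0
step 3: dist = v0:6,v1:inf,v2:19,v3:3,v4:inf,v5:inf,v6:23,v7:15,v8:0
step 4: dist = v0:6,v1:inf,v2:19,v3:3,v4:inf,v5:inf,v6:23,v7:15,v8:0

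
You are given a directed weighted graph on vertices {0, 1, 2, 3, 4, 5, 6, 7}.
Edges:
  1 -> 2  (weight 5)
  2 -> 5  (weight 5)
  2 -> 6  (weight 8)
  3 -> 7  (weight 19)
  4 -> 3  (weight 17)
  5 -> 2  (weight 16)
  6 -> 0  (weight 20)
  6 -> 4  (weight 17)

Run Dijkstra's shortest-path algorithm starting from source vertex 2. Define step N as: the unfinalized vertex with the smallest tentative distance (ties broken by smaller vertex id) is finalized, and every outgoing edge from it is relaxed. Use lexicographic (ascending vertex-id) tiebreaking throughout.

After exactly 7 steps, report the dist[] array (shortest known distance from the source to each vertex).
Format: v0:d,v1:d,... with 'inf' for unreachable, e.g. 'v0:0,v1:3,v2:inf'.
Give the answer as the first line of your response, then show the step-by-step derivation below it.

v0:28,v1:inf,v2:0,v3:42,v4:25,v5:5,v6:8,v7:61

step 1: dist = v0:inf,v1:inf,v2:0,v3:inf,v4:inf,v5:5,v6:8,v7:inf
step 2: dist = v0:inf,v1:inf,v2:0,v3:inf,v4:inf,v5:5,v6:8,v7:inf
step 3: dist = v0:28,v1:inf,v2:0,v3:inf,v4:25,v5:5,v6:8,v7:inf
step 4: dist = v0:28,v1:inf,v2:0,v3:42,v4:25,v5:5,v6:8,v7:inf
step 5: dist = v0:28,v1:inf,v2:0,v3:42,v4:25,v5:5,v6:8,v7:inf
step 6: dist = v0:28,v1:inf,v2:0,v3:42,v4:25,v5:5,v6:8,v7:61
step 7: dist = v0:28,v1:inf,v2:0,v3:42,v4:25,v5:5,v6:8,v7:61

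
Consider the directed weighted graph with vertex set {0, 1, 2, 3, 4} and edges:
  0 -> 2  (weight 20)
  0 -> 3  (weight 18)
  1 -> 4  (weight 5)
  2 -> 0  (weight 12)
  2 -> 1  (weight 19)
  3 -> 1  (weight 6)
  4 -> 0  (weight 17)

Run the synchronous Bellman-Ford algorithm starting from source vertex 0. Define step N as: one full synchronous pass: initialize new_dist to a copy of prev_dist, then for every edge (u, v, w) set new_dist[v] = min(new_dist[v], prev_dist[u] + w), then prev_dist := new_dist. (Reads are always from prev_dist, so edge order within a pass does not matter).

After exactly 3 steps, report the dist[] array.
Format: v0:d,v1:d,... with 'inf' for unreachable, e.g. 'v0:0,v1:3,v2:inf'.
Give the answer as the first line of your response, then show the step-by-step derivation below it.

v0:0,v1:24,v2:20,v3:18,v4:29

step 1: dist = v0:0,v1:inf,v2:20,v3:18,v4:inf
step 2: dist = v0:0,v1:24,v2:20,v3:18,v4:inf
step 3: dist = v0:0,v1:24,v2:20,v3:18,v4:29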